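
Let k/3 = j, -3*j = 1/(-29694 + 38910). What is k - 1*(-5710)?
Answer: 52623359/9216 ≈ 5710.0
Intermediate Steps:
j = -1/27648 (j = -1/(3*(-29694 + 38910)) = -⅓/9216 = -⅓*1/9216 = -1/27648 ≈ -3.6169e-5)
k = -1/9216 (k = 3*(-1/27648) = -1/9216 ≈ -0.00010851)
k - 1*(-5710) = -1/9216 - 1*(-5710) = -1/9216 + 5710 = 52623359/9216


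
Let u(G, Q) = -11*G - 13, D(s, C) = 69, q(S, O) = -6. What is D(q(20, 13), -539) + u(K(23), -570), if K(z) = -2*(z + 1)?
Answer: 584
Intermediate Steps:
K(z) = -2 - 2*z (K(z) = -2*(1 + z) = -2 - 2*z)
u(G, Q) = -13 - 11*G
D(q(20, 13), -539) + u(K(23), -570) = 69 + (-13 - 11*(-2 - 2*23)) = 69 + (-13 - 11*(-2 - 46)) = 69 + (-13 - 11*(-48)) = 69 + (-13 + 528) = 69 + 515 = 584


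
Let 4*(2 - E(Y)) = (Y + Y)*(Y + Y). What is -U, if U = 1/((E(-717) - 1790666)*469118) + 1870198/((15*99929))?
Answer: -224673352022979573/180072244176720610 ≈ -1.2477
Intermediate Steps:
E(Y) = 2 - Y² (E(Y) = 2 - (Y + Y)*(Y + Y)/4 = 2 - 2*Y*2*Y/4 = 2 - Y²)
U = 224673352022979573/180072244176720610 (U = 1/(((2 - 1*(-717)²) - 1790666)*469118) + 1870198/((15*99929)) = (1/469118)/((2 - 1*514089) - 1790666) + 1870198/1498935 = (1/469118)/((2 - 514089) - 1790666) + 1870198*(1/1498935) = (1/469118)/(-514087 - 1790666) + 1870198/1498935 = (1/469118)/(-2304753) + 1870198/1498935 = -1/2304753*1/469118 + 1870198/1498935 = -1/1081201117854 + 1870198/1498935 = 224673352022979573/180072244176720610 ≈ 1.2477)
-U = -1*224673352022979573/180072244176720610 = -224673352022979573/180072244176720610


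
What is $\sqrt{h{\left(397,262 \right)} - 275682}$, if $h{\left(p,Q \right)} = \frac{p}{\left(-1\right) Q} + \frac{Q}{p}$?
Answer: $\frac{i \sqrt{2982588605623182}}{104014} \approx 525.05 i$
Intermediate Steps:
$h{\left(p,Q \right)} = \frac{Q}{p} - \frac{p}{Q}$ ($h{\left(p,Q \right)} = p \left(- \frac{1}{Q}\right) + \frac{Q}{p} = - \frac{p}{Q} + \frac{Q}{p} = \frac{Q}{p} - \frac{p}{Q}$)
$\sqrt{h{\left(397,262 \right)} - 275682} = \sqrt{\left(\frac{262}{397} - \frac{397}{262}\right) - 275682} = \sqrt{- \frac{88965}{104014} - 275682} = \sqrt{- \frac{28674876513}{104014}} = \frac{i \sqrt{2982588605623182}}{104014}$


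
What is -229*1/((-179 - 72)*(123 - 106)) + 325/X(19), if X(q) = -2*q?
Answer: -1378073/162146 ≈ -8.4990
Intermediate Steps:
-229*1/((-179 - 72)*(123 - 106)) + 325/X(19) = -229*1/((-179 - 72)*(123 - 106)) + 325/((-2*19)) = -229/((-251*17)) + 325/(-38) = -229/(-4267) + 325*(-1/38) = -229*(-1/4267) - 325/38 = 229/4267 - 325/38 = -1378073/162146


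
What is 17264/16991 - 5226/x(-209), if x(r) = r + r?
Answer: 3692743/273163 ≈ 13.518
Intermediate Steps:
x(r) = 2*r
17264/16991 - 5226/x(-209) = 17264/16991 - 5226/(2*(-209)) = 17264*(1/16991) - 5226/(-418) = 1328/1307 - 5226*(-1/418) = 1328/1307 + 2613/209 = 3692743/273163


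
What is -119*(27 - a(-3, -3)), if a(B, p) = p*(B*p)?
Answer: -6426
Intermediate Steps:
a(B, p) = B*p²
-119*(27 - a(-3, -3)) = -119*(27 - (-3)*(-3)²) = -119*(27 - (-3)*9) = -119*(27 - 1*(-27)) = -119*(27 + 27) = -119*54 = -6426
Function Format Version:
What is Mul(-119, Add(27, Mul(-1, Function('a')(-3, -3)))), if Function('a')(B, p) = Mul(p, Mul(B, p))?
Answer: -6426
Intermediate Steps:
Function('a')(B, p) = Mul(B, Pow(p, 2))
Mul(-119, Add(27, Mul(-1, Function('a')(-3, -3)))) = Mul(-119, Add(27, Mul(-1, Mul(-3, Pow(-3, 2))))) = Mul(-119, Add(27, Mul(-1, Mul(-3, 9)))) = Mul(-119, Add(27, Mul(-1, -27))) = Mul(-119, Add(27, 27)) = Mul(-119, 54) = -6426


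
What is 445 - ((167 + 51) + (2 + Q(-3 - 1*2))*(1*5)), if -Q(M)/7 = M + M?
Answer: -133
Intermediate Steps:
Q(M) = -14*M (Q(M) = -7*(M + M) = -14*M)
445 - ((167 + 51) + (2 + Q(-3 - 1*2))*(1*5)) = 445 - ((167 + 51) + (2 - 14*(-3 - 1*2))*(1*5)) = 445 - (218 + (2 - 14*(-3 - 2))*5) = 445 - (218 + (2 - 14*(-5))*5) = 445 - (218 + (2 + 70)*5) = 445 - (218 + 72*5) = 445 - (218 + 360) = 445 - 1*578 = 445 - 578 = -133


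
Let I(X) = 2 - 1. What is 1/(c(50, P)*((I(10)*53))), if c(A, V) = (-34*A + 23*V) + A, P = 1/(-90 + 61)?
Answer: -29/2537269 ≈ -1.1430e-5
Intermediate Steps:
P = -1/29 (P = 1/(-29) = -1/29 ≈ -0.034483)
c(A, V) = -33*A + 23*V
I(X) = 1
1/(c(50, P)*((I(10)*53))) = 1/((-33*50 + 23*(-1/29))*((1*53))) = 1/(-1650 - 23/29*53) = (1/53)/(-47873/29) = -29/47873*1/53 = -29/2537269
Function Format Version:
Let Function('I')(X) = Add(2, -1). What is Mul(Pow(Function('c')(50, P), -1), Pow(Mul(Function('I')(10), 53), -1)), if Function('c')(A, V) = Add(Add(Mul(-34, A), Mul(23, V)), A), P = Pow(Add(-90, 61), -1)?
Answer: Rational(-29, 2537269) ≈ -1.1430e-5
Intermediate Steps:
P = Rational(-1, 29) (P = Pow(-29, -1) = Rational(-1, 29) ≈ -0.034483)
Function('c')(A, V) = Add(Mul(-33, A), Mul(23, V))
Function('I')(X) = 1
Mul(Pow(Function('c')(50, P), -1), Pow(Mul(Function('I')(10), 53), -1)) = Mul(Pow(Add(Mul(-33, 50), Mul(23, Rational(-1, 29))), -1), Pow(Mul(1, 53), -1)) = Mul(Pow(Add(-1650, Rational(-23, 29)), -1), Pow(53, -1)) = Mul(Pow(Rational(-47873, 29), -1), Rational(1, 53)) = Mul(Rational(-29, 47873), Rational(1, 53)) = Rational(-29, 2537269)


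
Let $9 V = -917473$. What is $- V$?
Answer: $\frac{917473}{9} \approx 1.0194 \cdot 10^{5}$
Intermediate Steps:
$V = - \frac{917473}{9}$ ($V = \frac{1}{9} \left(-917473\right) = - \frac{917473}{9} \approx -1.0194 \cdot 10^{5}$)
$- V = \left(-1\right) \left(- \frac{917473}{9}\right) = \frac{917473}{9}$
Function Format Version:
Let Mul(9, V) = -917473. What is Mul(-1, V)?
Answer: Rational(917473, 9) ≈ 1.0194e+5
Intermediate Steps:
V = Rational(-917473, 9) (V = Mul(Rational(1, 9), -917473) = Rational(-917473, 9) ≈ -1.0194e+5)
Mul(-1, V) = Mul(-1, Rational(-917473, 9)) = Rational(917473, 9)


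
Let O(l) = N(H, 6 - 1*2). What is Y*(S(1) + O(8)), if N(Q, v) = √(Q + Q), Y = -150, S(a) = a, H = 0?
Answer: -150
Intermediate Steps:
N(Q, v) = √2*√Q (N(Q, v) = √(2*Q) = √2*√Q)
O(l) = 0 (O(l) = √2*√0 = √2*0 = 0)
Y*(S(1) + O(8)) = -150*(1 + 0) = -150*1 = -150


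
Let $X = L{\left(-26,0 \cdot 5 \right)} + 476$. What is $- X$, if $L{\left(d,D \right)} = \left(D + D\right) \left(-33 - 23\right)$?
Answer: $-476$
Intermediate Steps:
$L{\left(d,D \right)} = - 112 D$ ($L{\left(d,D \right)} = 2 D \left(-56\right) = - 112 D$)
$X = 476$ ($X = - 112 \cdot 0 \cdot 5 + 476 = \left(-112\right) 0 + 476 = 0 + 476 = 476$)
$- X = \left(-1\right) 476 = -476$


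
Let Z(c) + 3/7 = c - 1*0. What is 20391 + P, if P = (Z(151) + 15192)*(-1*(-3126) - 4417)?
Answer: -138508081/7 ≈ -1.9787e+7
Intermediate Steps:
Z(c) = -3/7 + c (Z(c) = -3/7 + (c - 1*0) = -3/7 + (c + 0) = -3/7 + c)
P = -138650818/7 (P = ((-3/7 + 151) + 15192)*(-1*(-3126) - 4417) = (1054/7 + 15192)*(3126 - 4417) = (107398/7)*(-1291) = -138650818/7 ≈ -1.9807e+7)
20391 + P = 20391 - 138650818/7 = -138508081/7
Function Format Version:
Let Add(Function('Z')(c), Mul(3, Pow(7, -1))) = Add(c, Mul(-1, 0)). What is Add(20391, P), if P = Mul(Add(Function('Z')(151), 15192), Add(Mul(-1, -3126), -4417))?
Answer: Rational(-138508081, 7) ≈ -1.9787e+7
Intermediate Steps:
Function('Z')(c) = Add(Rational(-3, 7), c) (Function('Z')(c) = Add(Rational(-3, 7), Add(c, Mul(-1, 0))) = Add(Rational(-3, 7), Add(c, 0)) = Add(Rational(-3, 7), c))
P = Rational(-138650818, 7) (P = Mul(Add(Add(Rational(-3, 7), 151), 15192), Add(Mul(-1, -3126), -4417)) = Mul(Add(Rational(1054, 7), 15192), Add(3126, -4417)) = Mul(Rational(107398, 7), -1291) = Rational(-138650818, 7) ≈ -1.9807e+7)
Add(20391, P) = Add(20391, Rational(-138650818, 7)) = Rational(-138508081, 7)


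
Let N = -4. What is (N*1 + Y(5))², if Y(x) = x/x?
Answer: 9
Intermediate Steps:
Y(x) = 1
(N*1 + Y(5))² = (-4*1 + 1)² = (-4 + 1)² = (-3)² = 9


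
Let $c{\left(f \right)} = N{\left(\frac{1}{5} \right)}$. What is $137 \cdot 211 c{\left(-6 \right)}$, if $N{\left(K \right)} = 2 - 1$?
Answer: $28907$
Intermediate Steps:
$N{\left(K \right)} = 1$ ($N{\left(K \right)} = 2 - 1 = 1$)
$c{\left(f \right)} = 1$
$137 \cdot 211 c{\left(-6 \right)} = 137 \cdot 211 \cdot 1 = 28907 \cdot 1 = 28907$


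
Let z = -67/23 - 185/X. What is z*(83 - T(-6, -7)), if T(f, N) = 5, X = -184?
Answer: -13689/92 ≈ -148.79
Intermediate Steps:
z = -351/184 (z = -67/23 - 185/(-184) = -67*1/23 - 185*(-1/184) = -67/23 + 185/184 = -351/184 ≈ -1.9076)
z*(83 - T(-6, -7)) = -351*(83 - 1*5)/184 = -351*(83 - 5)/184 = -351/184*78 = -13689/92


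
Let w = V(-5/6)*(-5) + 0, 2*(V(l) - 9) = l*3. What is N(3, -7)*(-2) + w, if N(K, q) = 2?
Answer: -171/4 ≈ -42.750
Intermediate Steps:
V(l) = 9 + 3*l/2 (V(l) = 9 + (l*3)/2 = 9 + (3*l)/2 = 9 + 3*l/2)
w = -155/4 (w = (9 + 3*(-5/6)/2)*(-5) + 0 = (9 + 3*(-5*⅙)/2)*(-5) + 0 = (9 + (3/2)*(-⅚))*(-5) + 0 = (9 - 5/4)*(-5) + 0 = (31/4)*(-5) + 0 = -155/4 + 0 = -155/4 ≈ -38.750)
N(3, -7)*(-2) + w = 2*(-2) - 155/4 = -4 - 155/4 = -171/4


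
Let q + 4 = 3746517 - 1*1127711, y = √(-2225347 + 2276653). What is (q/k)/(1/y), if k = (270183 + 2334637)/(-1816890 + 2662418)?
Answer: 553567604364*√51306/651205 ≈ 1.9255e+8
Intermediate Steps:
k = 651205/211382 (k = 2604820/845528 = 2604820*(1/845528) = 651205/211382 ≈ 3.0807)
y = √51306 ≈ 226.51
q = 2618802 (q = -4 + (3746517 - 1*1127711) = -4 + (3746517 - 1127711) = -4 + 2618806 = 2618802)
(q/k)/(1/y) = (2618802/(651205/211382))/(1/(√51306)) = (2618802*(211382/651205))/((√51306/51306)) = 553567604364*√51306/651205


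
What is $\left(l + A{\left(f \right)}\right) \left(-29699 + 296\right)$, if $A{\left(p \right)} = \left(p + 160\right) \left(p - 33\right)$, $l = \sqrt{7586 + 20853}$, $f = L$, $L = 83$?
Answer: $-357246450 - 29403 \sqrt{28439} \approx -3.6221 \cdot 10^{8}$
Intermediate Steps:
$f = 83$
$l = \sqrt{28439} \approx 168.64$
$A{\left(p \right)} = \left(-33 + p\right) \left(160 + p\right)$ ($A{\left(p \right)} = \left(160 + p\right) \left(-33 + p\right) = \left(-33 + p\right) \left(160 + p\right)$)
$\left(l + A{\left(f \right)}\right) \left(-29699 + 296\right) = \left(\sqrt{28439} + \left(-5280 + 83^{2} + 127 \cdot 83\right)\right) \left(-29699 + 296\right) = \left(\sqrt{28439} + \left(-5280 + 6889 + 10541\right)\right) \left(-29403\right) = \left(\sqrt{28439} + 12150\right) \left(-29403\right) = \left(12150 + \sqrt{28439}\right) \left(-29403\right) = -357246450 - 29403 \sqrt{28439}$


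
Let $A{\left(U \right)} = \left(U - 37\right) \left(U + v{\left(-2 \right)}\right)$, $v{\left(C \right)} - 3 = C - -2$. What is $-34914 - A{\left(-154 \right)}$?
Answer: $-63755$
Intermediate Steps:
$v{\left(C \right)} = 5 + C$ ($v{\left(C \right)} = 3 + \left(C - -2\right) = 3 + \left(C + 2\right) = 3 + \left(2 + C\right) = 5 + C$)
$A{\left(U \right)} = \left(-37 + U\right) \left(3 + U\right)$ ($A{\left(U \right)} = \left(U - 37\right) \left(U + \left(5 - 2\right)\right) = \left(-37 + U\right) \left(U + 3\right) = \left(-37 + U\right) \left(3 + U\right)$)
$-34914 - A{\left(-154 \right)} = -34914 - \left(-111 + \left(-154\right)^{2} - -5236\right) = -34914 - \left(-111 + 23716 + 5236\right) = -34914 - 28841 = -63755$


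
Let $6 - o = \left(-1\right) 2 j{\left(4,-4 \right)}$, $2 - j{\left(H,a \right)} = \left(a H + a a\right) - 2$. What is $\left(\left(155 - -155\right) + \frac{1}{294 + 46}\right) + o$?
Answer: $\frac{110161}{340} \approx 324.0$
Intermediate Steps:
$j{\left(H,a \right)} = 4 - a^{2} - H a$ ($j{\left(H,a \right)} = 2 - \left(\left(a H + a a\right) - 2\right) = 2 - \left(\left(H a + a^{2}\right) - 2\right) = 2 - \left(\left(a^{2} + H a\right) - 2\right) = 2 - \left(-2 + a^{2} + H a\right) = 4 - a^{2} - H a$)
$o = 14$ ($o = 6 - \left(-1\right) 2 \left(4 - \left(-4\right)^{2} - 4 \left(-4\right)\right) = 6 - - 2 \left(4 - 16 + 16\right) = 6 - \left(-2\right) 4 = 6 - -8 = 6 + 8 = 14$)
$\left(\left(155 - -155\right) + \frac{1}{294 + 46}\right) + o = \left(\left(155 - -155\right) + \frac{1}{294 + 46}\right) + 14 = \left(\left(155 + 155\right) + \frac{1}{340}\right) + 14 = \left(310 + \frac{1}{340}\right) + 14 = \frac{105401}{340} + 14 = \frac{110161}{340}$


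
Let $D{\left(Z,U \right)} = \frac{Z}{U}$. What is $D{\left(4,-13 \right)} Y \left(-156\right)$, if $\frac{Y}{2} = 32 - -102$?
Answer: $12864$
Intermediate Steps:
$Y = 268$ ($Y = 2 \left(32 - -102\right) = 2 \left(32 + 102\right) = 2 \cdot 134 = 268$)
$D{\left(4,-13 \right)} Y \left(-156\right) = \frac{4}{-13} \cdot 268 \left(-156\right) = 4 \left(- \frac{1}{13}\right) 268 \left(-156\right) = \left(- \frac{4}{13}\right) 268 \left(-156\right) = \left(- \frac{1072}{13}\right) \left(-156\right) = 12864$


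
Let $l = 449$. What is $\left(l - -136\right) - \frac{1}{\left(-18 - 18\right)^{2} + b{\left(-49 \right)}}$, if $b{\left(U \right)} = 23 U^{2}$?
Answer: $\frac{33063614}{56519} \approx 585.0$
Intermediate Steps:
$\left(l - -136\right) - \frac{1}{\left(-18 - 18\right)^{2} + b{\left(-49 \right)}} = \left(449 - -136\right) - \frac{1}{\left(-18 - 18\right)^{2} + 23 \left(-49\right)^{2}} = \left(449 + 136\right) - \frac{1}{\left(-36\right)^{2} + 23 \cdot 2401} = 585 - \frac{1}{1296 + 55223} = 585 - \frac{1}{56519} = \frac{33063614}{56519}$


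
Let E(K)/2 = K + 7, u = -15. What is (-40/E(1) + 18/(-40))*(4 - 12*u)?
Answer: -2714/5 ≈ -542.80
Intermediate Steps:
E(K) = 14 + 2*K (E(K) = 2*(K + 7) = 2*(7 + K) = 14 + 2*K)
(-40/E(1) + 18/(-40))*(4 - 12*u) = (-40/(14 + 2*1) + 18/(-40))*(4 - 12*(-15)) = (-40/(14 + 2) + 18*(-1/40))*(4 + 180) = (-40/16 - 9/20)*184 = (-40*1/16 - 9/20)*184 = (-5/2 - 9/20)*184 = -59/20*184 = -2714/5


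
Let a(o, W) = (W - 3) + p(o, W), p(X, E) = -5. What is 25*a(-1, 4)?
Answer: -100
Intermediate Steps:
a(o, W) = -8 + W (a(o, W) = (W - 3) - 5 = (-3 + W) - 5 = -8 + W)
25*a(-1, 4) = 25*(-8 + 4) = 25*(-4) = -100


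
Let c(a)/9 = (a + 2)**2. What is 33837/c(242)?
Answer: 11279/178608 ≈ 0.063149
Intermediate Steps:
c(a) = 9*(2 + a)**2 (c(a) = 9*(a + 2)**2 = 9*(2 + a)**2)
33837/c(242) = 33837/((9*(2 + 242)**2)) = 33837/((9*244**2)) = 33837/((9*59536)) = 33837/535824 = 33837*(1/535824) = 11279/178608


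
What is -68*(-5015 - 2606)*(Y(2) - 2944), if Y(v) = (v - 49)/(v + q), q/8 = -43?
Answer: -260876234314/171 ≈ -1.5256e+9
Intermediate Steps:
q = -344 (q = 8*(-43) = -344)
Y(v) = (-49 + v)/(-344 + v) (Y(v) = (v - 49)/(v - 344) = (-49 + v)/(-344 + v))
-68*(-5015 - 2606)*(Y(2) - 2944) = -68*(-5015 - 2606)*((-49 + 2)/(-344 + 2) - 2944) = -(-518228)*(-47/(-342) - 2944) = -(-518228)*(-1/342*(-47) - 2944) = -(-518228)*(47/342 - 2944) = -(-518228)*(-1006801)/342 = -68*7672830421/342 = -260876234314/171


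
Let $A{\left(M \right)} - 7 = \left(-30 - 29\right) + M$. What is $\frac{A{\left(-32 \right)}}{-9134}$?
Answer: $\frac{42}{4567} \approx 0.0091964$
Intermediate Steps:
$A{\left(M \right)} = -52 + M$ ($A{\left(M \right)} = 7 + \left(\left(-30 - 29\right) + M\right) = 7 + \left(-59 + M\right) = -52 + M$)
$\frac{A{\left(-32 \right)}}{-9134} = \frac{-52 - 32}{-9134} = \left(-84\right) \left(- \frac{1}{9134}\right) = \frac{42}{4567}$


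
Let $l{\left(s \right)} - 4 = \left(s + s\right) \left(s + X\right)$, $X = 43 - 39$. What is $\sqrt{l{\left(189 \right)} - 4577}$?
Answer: $\sqrt{68381} \approx 261.5$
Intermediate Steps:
$X = 4$
$l{\left(s \right)} = 4 + 2 s \left(4 + s\right)$ ($l{\left(s \right)} = 4 + \left(s + s\right) \left(s + 4\right) = 4 + 2 s \left(4 + s\right)$)
$\sqrt{l{\left(189 \right)} - 4577} = \sqrt{\left(4 + 2 \cdot 189^{2} + 8 \cdot 189\right) - 4577} = \sqrt{\left(4 + 2 \cdot 35721 + 1512\right) - 4577} = \sqrt{\left(4 + 71442 + 1512\right) - 4577} = \sqrt{72958 - 4577} = \sqrt{68381}$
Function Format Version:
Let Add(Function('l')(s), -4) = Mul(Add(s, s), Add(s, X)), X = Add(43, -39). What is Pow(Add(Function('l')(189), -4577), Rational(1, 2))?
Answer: Pow(68381, Rational(1, 2)) ≈ 261.50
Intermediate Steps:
X = 4
Function('l')(s) = Add(4, Mul(2, s, Add(4, s))) (Function('l')(s) = Add(4, Mul(Add(s, s), Add(s, 4))) = Add(4, Mul(Mul(2, s), Add(4, s))) = Add(4, Mul(2, s, Add(4, s))))
Pow(Add(Function('l')(189), -4577), Rational(1, 2)) = Pow(Add(Add(4, Mul(2, Pow(189, 2)), Mul(8, 189)), -4577), Rational(1, 2)) = Pow(Add(Add(4, Mul(2, 35721), 1512), -4577), Rational(1, 2)) = Pow(Add(Add(4, 71442, 1512), -4577), Rational(1, 2)) = Pow(Add(72958, -4577), Rational(1, 2)) = Pow(68381, Rational(1, 2))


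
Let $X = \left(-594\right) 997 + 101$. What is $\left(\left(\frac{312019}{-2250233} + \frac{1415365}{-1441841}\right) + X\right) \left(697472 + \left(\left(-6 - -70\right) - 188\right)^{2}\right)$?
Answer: $- \frac{1369462509702707019205200}{3244478198953} \approx -4.2209 \cdot 10^{11}$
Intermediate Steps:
$X = -592117$ ($X = -592218 + 101 = -592117$)
$\left(\left(\frac{312019}{-2250233} + \frac{1415365}{-1441841}\right) + X\right) \left(697472 + \left(\left(-6 - -70\right) - 188\right)^{2}\right) = \left(\left(\frac{312019}{-2250233} + \frac{1415365}{-1441841}\right) - 592117\right) \left(697472 + \left(\left(-6 - -70\right) - 188\right)^{2}\right) = \left(\left(312019 \left(- \frac{1}{2250233}\right) + 1415365 \left(- \frac{1}{1441841}\right)\right) - 592117\right) \left(697472 + \left(\left(-6 + 70\right) - 188\right)^{2}\right) = \left(\left(- \frac{312019}{2250233} - \frac{1415365}{1441841}\right) - 592117\right) \left(697472 + \left(64 - 188\right)^{2}\right) = \left(- \frac{3634782817024}{3244478198953} - 592117\right) \left(697472 + \left(-124\right)^{2}\right) = - \frac{1921114332512270525 \left(697472 + 15376\right)}{3244478198953} = \left(- \frac{1921114332512270525}{3244478198953}\right) 712848 = - \frac{1369462509702707019205200}{3244478198953}$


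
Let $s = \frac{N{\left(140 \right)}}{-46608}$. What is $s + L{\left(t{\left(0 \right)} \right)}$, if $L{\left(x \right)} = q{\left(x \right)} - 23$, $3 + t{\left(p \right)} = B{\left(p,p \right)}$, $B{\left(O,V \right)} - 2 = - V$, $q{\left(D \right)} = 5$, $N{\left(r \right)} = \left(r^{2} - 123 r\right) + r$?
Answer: $- \frac{35061}{1942} \approx -18.054$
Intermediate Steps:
$N{\left(r \right)} = r^{2} - 122 r$
$B{\left(O,V \right)} = 2 - V$
$t{\left(p \right)} = -1 - p$ ($t{\left(p \right)} = -3 - \left(-2 + p\right) = -1 - p$)
$L{\left(x \right)} = -18$ ($L{\left(x \right)} = 5 - 23 = -18$)
$s = - \frac{105}{1942}$ ($s = \frac{140 \left(-122 + 140\right)}{-46608} = 140 \cdot 18 \left(- \frac{1}{46608}\right) = 2520 \left(- \frac{1}{46608}\right) = - \frac{105}{1942} \approx -0.054068$)
$s + L{\left(t{\left(0 \right)} \right)} = - \frac{105}{1942} - 18 = - \frac{35061}{1942}$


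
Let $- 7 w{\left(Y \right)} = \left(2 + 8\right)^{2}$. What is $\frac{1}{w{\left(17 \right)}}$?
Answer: $- \frac{7}{100} \approx -0.07$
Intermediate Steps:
$w{\left(Y \right)} = - \frac{100}{7}$ ($w{\left(Y \right)} = - \frac{\left(2 + 8\right)^{2}}{7} = - \frac{10^{2}}{7} = \left(- \frac{1}{7}\right) 100 = - \frac{100}{7}$)
$\frac{1}{w{\left(17 \right)}} = \frac{1}{- \frac{100}{7}} = - \frac{7}{100}$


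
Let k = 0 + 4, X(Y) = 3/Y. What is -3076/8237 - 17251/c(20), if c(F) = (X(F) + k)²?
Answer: -56859785364/56744693 ≈ -1002.0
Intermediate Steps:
k = 4
c(F) = (4 + 3/F)² (c(F) = (3/F + 4)² = (4 + 3/F)²)
-3076/8237 - 17251/c(20) = -3076/8237 - 17251*400/(3 + 4*20)² = -3076*1/8237 - 17251*400/(3 + 80)² = -3076/8237 - 17251/((1/400)*83²) = -3076/8237 - 17251/((1/400)*6889) = -3076/8237 - 17251/6889/400 = -3076/8237 - 17251*400/6889 = -3076/8237 - 6900400/6889 = -56859785364/56744693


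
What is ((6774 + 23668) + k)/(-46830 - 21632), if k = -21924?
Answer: -4259/34231 ≈ -0.12442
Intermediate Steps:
((6774 + 23668) + k)/(-46830 - 21632) = ((6774 + 23668) - 21924)/(-46830 - 21632) = (30442 - 21924)/(-68462) = 8518*(-1/68462) = -4259/34231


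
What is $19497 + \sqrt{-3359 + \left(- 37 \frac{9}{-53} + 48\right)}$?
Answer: $19497 + \frac{5 i \sqrt{371318}}{53} \approx 19497.0 + 57.487 i$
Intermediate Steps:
$19497 + \sqrt{-3359 + \left(- 37 \frac{9}{-53} + 48\right)} = 19497 + \sqrt{-3359 + \left(- 37 \cdot 9 \left(- \frac{1}{53}\right) + 48\right)} = 19497 + \sqrt{-3359 + \left(\left(-37\right) \left(- \frac{9}{53}\right) + 48\right)} = 19497 + \sqrt{-3359 + \left(\frac{333}{53} + 48\right)} = 19497 + \sqrt{-3359 + \frac{2877}{53}} = 19497 + \sqrt{- \frac{175150}{53}} = 19497 + \frac{5 i \sqrt{371318}}{53}$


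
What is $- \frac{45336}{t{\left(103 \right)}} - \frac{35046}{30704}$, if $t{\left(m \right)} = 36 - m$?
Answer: $\frac{694824231}{1028584} \approx 675.52$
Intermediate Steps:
$- \frac{45336}{t{\left(103 \right)}} - \frac{35046}{30704} = - \frac{45336}{36 - 103} - \frac{35046}{30704} = - \frac{45336}{36 - 103} - \frac{17523}{15352} = - \frac{45336}{-67} - \frac{17523}{15352} = \left(-45336\right) \left(- \frac{1}{67}\right) - \frac{17523}{15352} = \frac{45336}{67} - \frac{17523}{15352} = \frac{694824231}{1028584}$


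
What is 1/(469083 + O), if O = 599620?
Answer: 1/1068703 ≈ 9.3571e-7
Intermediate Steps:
1/(469083 + O) = 1/(469083 + 599620) = 1/1068703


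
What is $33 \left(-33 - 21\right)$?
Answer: $-1782$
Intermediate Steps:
$33 \left(-33 - 21\right) = 33 \left(-54\right) = -1782$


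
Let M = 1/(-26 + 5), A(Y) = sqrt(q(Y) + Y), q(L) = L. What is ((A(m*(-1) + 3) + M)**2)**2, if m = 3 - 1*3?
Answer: 7017193/194481 - 10588*sqrt(6)/9261 ≈ 33.281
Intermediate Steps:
m = 0 (m = 3 - 3 = 0)
A(Y) = sqrt(2)*sqrt(Y) (A(Y) = sqrt(Y + Y) = sqrt(2*Y) = sqrt(2)*sqrt(Y))
M = -1/21 (M = 1/(-21) = -1/21 ≈ -0.047619)
((A(m*(-1) + 3) + M)**2)**2 = ((sqrt(2)*sqrt(0*(-1) + 3) - 1/21)**2)**2 = ((sqrt(2)*sqrt(0 + 3) - 1/21)**2)**2 = ((sqrt(2)*sqrt(3) - 1/21)**2)**2 = ((sqrt(6) - 1/21)**2)**2 = ((-1/21 + sqrt(6))**2)**2 = (-1/21 + sqrt(6))**4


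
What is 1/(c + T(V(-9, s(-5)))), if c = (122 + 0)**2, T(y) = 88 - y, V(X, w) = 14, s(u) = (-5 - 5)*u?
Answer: 1/14958 ≈ 6.6854e-5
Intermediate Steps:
s(u) = -10*u
c = 14884 (c = 122**2 = 14884)
1/(c + T(V(-9, s(-5)))) = 1/(14884 + (88 - 1*14)) = 1/(14884 + (88 - 14)) = 1/(14884 + 74) = 1/14958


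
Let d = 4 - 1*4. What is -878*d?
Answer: 0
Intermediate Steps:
d = 0 (d = 4 - 4 = 0)
-878*d = -878*0 = 0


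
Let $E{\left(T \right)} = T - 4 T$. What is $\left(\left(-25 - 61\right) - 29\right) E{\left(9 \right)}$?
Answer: $3105$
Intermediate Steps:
$E{\left(T \right)} = - 3 T$
$\left(\left(-25 - 61\right) - 29\right) E{\left(9 \right)} = \left(\left(-25 - 61\right) - 29\right) \left(\left(-3\right) 9\right) = \left(-86 - 29\right) \left(-27\right) = \left(-115\right) \left(-27\right) = 3105$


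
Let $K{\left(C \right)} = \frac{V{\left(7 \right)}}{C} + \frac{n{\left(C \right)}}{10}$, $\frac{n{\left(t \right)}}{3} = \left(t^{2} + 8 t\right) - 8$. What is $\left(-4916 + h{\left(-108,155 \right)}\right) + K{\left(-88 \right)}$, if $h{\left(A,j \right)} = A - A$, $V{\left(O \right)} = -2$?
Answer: $- \frac{617403}{220} \approx -2806.4$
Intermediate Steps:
$n{\left(t \right)} = -24 + 3 t^{2} + 24 t$ ($n{\left(t \right)} = 3 \left(\left(t^{2} + 8 t\right) - 8\right) = 3 \left(-8 + t^{2} + 8 t\right) = -24 + 3 t^{2} + 24 t$)
$K{\left(C \right)} = - \frac{12}{5} - \frac{2}{C} + \frac{3 C^{2}}{10} + \frac{12 C}{5}$ ($K{\left(C \right)} = - \frac{2}{C} + \frac{-24 + 3 C^{2} + 24 C}{10} = - \frac{2}{C} + \left(-24 + 3 C^{2} + 24 C\right) \frac{1}{10} = - \frac{2}{C} + \left(- \frac{12}{5} + \frac{3 C^{2}}{10} + \frac{12 C}{5}\right) = - \frac{12}{5} - \frac{2}{C} + \frac{3 C^{2}}{10} + \frac{12 C}{5}$)
$h{\left(A,j \right)} = 0$
$\left(-4916 + h{\left(-108,155 \right)}\right) + K{\left(-88 \right)} = \left(-4916 + 0\right) + \frac{-20 + 3 \left(-88\right) \left(-8 + \left(-88\right)^{2} + 8 \left(-88\right)\right)}{10 \left(-88\right)} = -4916 + \frac{1}{10} \left(- \frac{1}{88}\right) \left(-20 + 3 \left(-88\right) \left(-8 + 7744 - 704\right)\right) = -4916 + \frac{1}{10} \left(- \frac{1}{88}\right) \left(-20 + 3 \left(-88\right) 7032\right) = -4916 + \frac{1}{10} \left(- \frac{1}{88}\right) \left(-20 - 1856448\right) = -4916 + \frac{1}{10} \left(- \frac{1}{88}\right) \left(-1856468\right) = -4916 + \frac{464117}{220} = - \frac{617403}{220}$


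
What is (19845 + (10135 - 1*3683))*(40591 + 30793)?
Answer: 1877185048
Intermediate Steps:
(19845 + (10135 - 1*3683))*(40591 + 30793) = (19845 + (10135 - 3683))*71384 = (19845 + 6452)*71384 = 26297*71384 = 1877185048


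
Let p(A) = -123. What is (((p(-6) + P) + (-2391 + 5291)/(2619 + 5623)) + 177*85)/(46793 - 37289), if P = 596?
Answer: 7993891/4895748 ≈ 1.6328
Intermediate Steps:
(((p(-6) + P) + (-2391 + 5291)/(2619 + 5623)) + 177*85)/(46793 - 37289) = (((-123 + 596) + (-2391 + 5291)/(2619 + 5623)) + 177*85)/(46793 - 37289) = ((473 + 2900/8242) + 15045)/9504 = ((473 + 2900*(1/8242)) + 15045)*(1/9504) = ((473 + 1450/4121) + 15045)*(1/9504) = (1950683/4121 + 15045)*(1/9504) = (63951128/4121)*(1/9504) = 7993891/4895748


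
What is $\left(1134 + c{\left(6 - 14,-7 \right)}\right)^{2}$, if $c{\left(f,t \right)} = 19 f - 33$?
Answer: $900601$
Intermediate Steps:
$c{\left(f,t \right)} = -33 + 19 f$
$\left(1134 + c{\left(6 - 14,-7 \right)}\right)^{2} = \left(1134 + \left(-33 + 19 \left(6 - 14\right)\right)\right)^{2} = \left(1134 + \left(-33 + 19 \left(-8\right)\right)\right)^{2} = \left(1134 - 185\right)^{2} = 949^{2} = 900601$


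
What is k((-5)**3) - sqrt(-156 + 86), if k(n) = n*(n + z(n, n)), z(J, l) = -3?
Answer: 16000 - I*sqrt(70) ≈ 16000.0 - 8.3666*I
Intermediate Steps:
k(n) = n*(-3 + n) (k(n) = n*(n - 3) = n*(-3 + n))
k((-5)**3) - sqrt(-156 + 86) = (-5)**3*(-3 + (-5)**3) - sqrt(-156 + 86) = -125*(-3 - 125) - sqrt(-70) = -125*(-128) - I*sqrt(70) = 16000 - I*sqrt(70)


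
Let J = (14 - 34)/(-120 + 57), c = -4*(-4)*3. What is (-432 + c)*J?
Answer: -2560/21 ≈ -121.90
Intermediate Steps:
c = 48 (c = 16*3 = 48)
J = 20/63 (J = -20/(-63) = -20*(-1/63) = 20/63 ≈ 0.31746)
(-432 + c)*J = (-432 + 48)*(20/63) = -384*20/63 = -2560/21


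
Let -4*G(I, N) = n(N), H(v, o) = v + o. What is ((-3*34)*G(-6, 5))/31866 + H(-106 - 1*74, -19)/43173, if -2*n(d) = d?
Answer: -12124817/1834334424 ≈ -0.0066099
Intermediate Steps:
n(d) = -d/2
H(v, o) = o + v
G(I, N) = N/8 (G(I, N) = -(-1)*N/8 = N/8)
((-3*34)*G(-6, 5))/31866 + H(-106 - 1*74, -19)/43173 = ((-3*34)*((⅛)*5))/31866 + (-19 + (-106 - 1*74))/43173 = -102*5/8*(1/31866) + (-19 + (-106 - 74))*(1/43173) = -255/4*1/31866 + (-19 - 180)*(1/43173) = -85/42488 - 199*1/43173 = -85/42488 - 199/43173 = -12124817/1834334424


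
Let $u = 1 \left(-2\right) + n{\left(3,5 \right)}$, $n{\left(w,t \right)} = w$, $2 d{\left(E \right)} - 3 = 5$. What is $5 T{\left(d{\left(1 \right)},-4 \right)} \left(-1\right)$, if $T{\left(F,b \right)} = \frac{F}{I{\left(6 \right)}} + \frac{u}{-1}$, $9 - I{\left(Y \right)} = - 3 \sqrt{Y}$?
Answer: $- \frac{5}{3} + \frac{20 \sqrt{6}}{9} \approx 3.7766$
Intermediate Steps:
$I{\left(Y \right)} = 9 + 3 \sqrt{Y}$ ($I{\left(Y \right)} = 9 - - 3 \sqrt{Y} = 9 + 3 \sqrt{Y}$)
$d{\left(E \right)} = 4$ ($d{\left(E \right)} = \frac{3}{2} + \frac{1}{2} \cdot 5 = \frac{3}{2} + \frac{5}{2} = 4$)
$u = 1$ ($u = 1 \left(-2\right) + 3 = -2 + 3 = 1$)
$T{\left(F,b \right)} = -1 + \frac{F}{9 + 3 \sqrt{6}}$ ($T{\left(F,b \right)} = \frac{F}{9 + 3 \sqrt{6}} + 1 \frac{1}{-1} = \frac{F}{9 + 3 \sqrt{6}} + 1 \left(-1\right) = \frac{F}{9 + 3 \sqrt{6}} - 1 = -1 + \frac{F}{9 + 3 \sqrt{6}}$)
$5 T{\left(d{\left(1 \right)},-4 \right)} \left(-1\right) = 5 \left(-1 + \frac{1}{3} \cdot 4 - \frac{4 \sqrt{6}}{9}\right) \left(-1\right) = 5 \left(-1 + \frac{4}{3} - \frac{4 \sqrt{6}}{9}\right) \left(-1\right) = 5 \left(\frac{1}{3} - \frac{4 \sqrt{6}}{9}\right) \left(-1\right) = \left(\frac{5}{3} - \frac{20 \sqrt{6}}{9}\right) \left(-1\right) = - \frac{5}{3} + \frac{20 \sqrt{6}}{9}$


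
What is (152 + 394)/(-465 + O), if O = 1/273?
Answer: -74529/63472 ≈ -1.1742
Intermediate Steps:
O = 1/273 ≈ 0.0036630
(152 + 394)/(-465 + O) = (152 + 394)/(-465 + 1/273) = 546/(-126944/273) = 546*(-273/126944) = -74529/63472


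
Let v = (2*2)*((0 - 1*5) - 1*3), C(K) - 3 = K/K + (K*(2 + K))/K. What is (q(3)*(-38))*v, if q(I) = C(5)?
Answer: 13376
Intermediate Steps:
C(K) = 6 + K (C(K) = 3 + (K/K + (K*(2 + K))/K) = 3 + (1 + (2 + K)) = 3 + (3 + K) = 6 + K)
q(I) = 11 (q(I) = 6 + 5 = 11)
v = -32 (v = 4*((0 - 5) - 3) = 4*(-5 - 3) = 4*(-8) = -32)
(q(3)*(-38))*v = (11*(-38))*(-32) = -418*(-32) = 13376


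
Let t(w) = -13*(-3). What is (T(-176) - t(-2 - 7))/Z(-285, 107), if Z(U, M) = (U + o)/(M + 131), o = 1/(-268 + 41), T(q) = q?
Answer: 5807795/32348 ≈ 179.54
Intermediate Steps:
o = -1/227 (o = 1/(-227) = -1/227 ≈ -0.0044053)
t(w) = 39
Z(U, M) = (-1/227 + U)/(131 + M) (Z(U, M) = (U - 1/227)/(M + 131) = (-1/227 + U)/(131 + M))
(T(-176) - t(-2 - 7))/Z(-285, 107) = (-176 - 1*39)/(((-1/227 - 285)/(131 + 107))) = (-176 - 39)/((-64696/227/238)) = -215/((1/238)*(-64696/227)) = -215/(-32348/27013) = -215*(-27013/32348) = 5807795/32348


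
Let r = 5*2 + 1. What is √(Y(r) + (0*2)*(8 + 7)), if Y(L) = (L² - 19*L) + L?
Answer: I*√77 ≈ 8.775*I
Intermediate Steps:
r = 11 (r = 10 + 1 = 11)
Y(L) = L² - 18*L
√(Y(r) + (0*2)*(8 + 7)) = √(11*(-18 + 11) + (0*2)*(8 + 7)) = √(11*(-7) + 0*15) = √(-77 + 0) = √(-77) = I*√77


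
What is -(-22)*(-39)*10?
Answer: -8580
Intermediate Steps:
-(-22)*(-39)*10 = -22*39*10 = -858*10 = -8580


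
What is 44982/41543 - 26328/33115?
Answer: 395834826/1375696445 ≈ 0.28773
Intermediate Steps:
44982/41543 - 26328/33115 = 395834826/1375696445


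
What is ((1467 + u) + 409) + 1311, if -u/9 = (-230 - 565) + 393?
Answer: 6805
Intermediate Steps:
u = 3618 (u = -9*((-230 - 565) + 393) = -9*(-795 + 393) = -9*(-402) = 3618)
((1467 + u) + 409) + 1311 = ((1467 + 3618) + 409) + 1311 = (5085 + 409) + 1311 = 5494 + 1311 = 6805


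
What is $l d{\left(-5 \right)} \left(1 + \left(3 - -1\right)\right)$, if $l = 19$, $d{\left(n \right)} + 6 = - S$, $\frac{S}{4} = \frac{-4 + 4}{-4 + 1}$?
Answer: $-570$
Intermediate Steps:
$S = 0$ ($S = 4 \frac{-4 + 4}{-4 + 1} = 4 \frac{0}{-3} = 4 \cdot 0 \left(- \frac{1}{3}\right) = 4 \cdot 0 = 0$)
$d{\left(n \right)} = -6$ ($d{\left(n \right)} = -6 - 0 = -6 + 0 = -6$)
$l d{\left(-5 \right)} \left(1 + \left(3 - -1\right)\right) = 19 \left(-6\right) \left(1 + \left(3 - -1\right)\right) = - 114 \left(1 + \left(3 + 1\right)\right) = - 114 \left(1 + 4\right) = \left(-114\right) 5 = -570$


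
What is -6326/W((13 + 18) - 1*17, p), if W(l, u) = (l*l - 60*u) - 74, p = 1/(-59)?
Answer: -186617/3629 ≈ -51.424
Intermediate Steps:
p = -1/59 ≈ -0.016949
W(l, u) = -74 + l² - 60*u (W(l, u) = (l² - 60*u) - 74 = -74 + l² - 60*u)
-6326/W((13 + 18) - 1*17, p) = -6326/(-74 + ((13 + 18) - 1*17)² - 60*(-1/59)) = -6326/(-74 + (31 - 17)² + 60/59) = -6326/(-74 + 14² + 60/59) = -6326/(-74 + 196 + 60/59) = -6326/7258/59 = -6326*59/7258 = -186617/3629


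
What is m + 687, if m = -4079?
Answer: -3392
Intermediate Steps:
m + 687 = -4079 + 687 = -3392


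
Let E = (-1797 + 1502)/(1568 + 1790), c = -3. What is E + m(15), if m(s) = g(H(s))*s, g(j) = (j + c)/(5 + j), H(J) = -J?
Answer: 90371/3358 ≈ 26.912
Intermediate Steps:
g(j) = (-3 + j)/(5 + j) (g(j) = (j - 3)/(5 + j) = (-3 + j)/(5 + j))
m(s) = s*(-3 - s)/(5 - s) (m(s) = ((-3 - s)/(5 - s))*s = s*(-3 - s)/(5 - s))
E = -295/3358 ≈ -0.087850
E + m(15) = -295/3358 + 15*(3 + 15)/(-5 + 15) = -295/3358 + 15*18/10 = -295/3358 + 15*(⅒)*18 = -295/3358 + 27 = 90371/3358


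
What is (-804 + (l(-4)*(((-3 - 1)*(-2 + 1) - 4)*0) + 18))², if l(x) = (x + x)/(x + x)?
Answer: 617796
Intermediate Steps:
l(x) = 1 (l(x) = (2*x)/((2*x)) = (2*x)*(1/(2*x)) = 1)
(-804 + (l(-4)*(((-3 - 1)*(-2 + 1) - 4)*0) + 18))² = (-804 + (1*(((-3 - 1)*(-2 + 1) - 4)*0) + 18))² = (-804 + (1*((-4*(-1) - 4)*0) + 18))² = (-804 + (1*((4 - 4)*0) + 18))² = (-804 + (1*(0*0) + 18))² = (-804 + (1*0 + 18))² = (-804 + (0 + 18))² = (-804 + 18)² = (-786)² = 617796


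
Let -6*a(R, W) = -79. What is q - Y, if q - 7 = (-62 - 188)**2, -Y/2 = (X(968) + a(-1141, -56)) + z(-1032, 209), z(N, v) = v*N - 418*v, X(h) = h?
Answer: -1624892/3 ≈ -5.4163e+5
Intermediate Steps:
a(R, W) = 79/6 (a(R, W) = -1/6*(-79) = 79/6)
z(N, v) = -418*v + N*v (z(N, v) = N*v - 418*v = -418*v + N*v)
Y = 1812413/3 (Y = -2*((968 + 79/6) + 209*(-418 - 1032)) = -2*(5887/6 + 209*(-1450)) = -2*(5887/6 - 303050) = -2*(-1812413/6) = 1812413/3 ≈ 6.0414e+5)
q = 62507 (q = 7 + (-62 - 188)**2 = 7 + (-250)**2 = 7 + 62500 = 62507)
q - Y = 62507 - 1*1812413/3 = 62507 - 1812413/3 = -1624892/3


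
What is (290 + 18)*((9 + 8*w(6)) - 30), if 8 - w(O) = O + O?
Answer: -16324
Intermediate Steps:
w(O) = 8 - 2*O (w(O) = 8 - (O + O) = 8 - 2*O)
(290 + 18)*((9 + 8*w(6)) - 30) = (290 + 18)*((9 + 8*(8 - 2*6)) - 30) = 308*((9 + 8*(8 - 12)) - 30) = 308*((9 + 8*(-4)) - 30) = 308*((9 - 32) - 30) = 308*(-23 - 30) = 308*(-53) = -16324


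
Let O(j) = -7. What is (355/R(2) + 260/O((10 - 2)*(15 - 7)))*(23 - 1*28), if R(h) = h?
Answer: -9825/14 ≈ -701.79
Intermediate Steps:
(355/R(2) + 260/O((10 - 2)*(15 - 7)))*(23 - 1*28) = (355/2 + 260/(-7))*(23 - 1*28) = (355*(½) + 260*(-⅐))*(23 - 28) = (355/2 - 260/7)*(-5) = (1965/14)*(-5) = -9825/14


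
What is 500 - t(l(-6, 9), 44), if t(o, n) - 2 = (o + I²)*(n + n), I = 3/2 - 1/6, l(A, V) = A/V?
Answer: 3602/9 ≈ 400.22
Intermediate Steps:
I = 4/3 (I = 3*(½) - 1*⅙ = 3/2 - ⅙ = 4/3 ≈ 1.3333)
t(o, n) = 2 + 2*n*(16/9 + o) (t(o, n) = 2 + (o + (4/3)²)*(n + n) = 2 + (o + 16/9)*(2*n) = 2 + (16/9 + o)*(2*n) = 2 + 2*n*(16/9 + o))
500 - t(l(-6, 9), 44) = 500 - (2 + (32/9)*44 + 2*44*(-6/9)) = 500 - (2 + 1408/9 + 2*44*(-6*⅑)) = 500 - (2 + 1408/9 + 2*44*(-⅔)) = 500 - (2 + 1408/9 - 176/3) = 500 - 1*898/9 = 500 - 898/9 = 3602/9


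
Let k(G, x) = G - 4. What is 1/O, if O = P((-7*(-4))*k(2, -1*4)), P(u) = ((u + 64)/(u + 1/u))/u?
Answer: 3137/8 ≈ 392.13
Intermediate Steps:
k(G, x) = -4 + G
P(u) = (64 + u)/(u*(u + 1/u)) (P(u) = ((64 + u)/(u + 1/u))/u = (64 + u)/(u*(u + 1/u)))
O = 8/3137 (O = (64 + (-7*(-4))*(-4 + 2))/(1 + ((-7*(-4))*(-4 + 2))²) = (64 + 28*(-2))/(1 + (28*(-2))²) = (64 - 56)/(1 + (-56)²) = 8/(1 + 3136) = 8/3137 ≈ 0.0025502)
1/O = 1/(8/3137) = 3137/8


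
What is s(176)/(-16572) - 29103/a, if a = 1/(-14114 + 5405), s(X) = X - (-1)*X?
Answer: 1050076605773/4143 ≈ 2.5346e+8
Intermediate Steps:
s(X) = 2*X (s(X) = X + X = 2*X)
a = -1/8709 (a = 1/(-8709) = -1/8709 ≈ -0.00011482)
s(176)/(-16572) - 29103/a = (2*176)/(-16572) - 29103/(-1/8709) = 352*(-1/16572) - 29103*(-8709) = -88/4143 + 253458027 = 1050076605773/4143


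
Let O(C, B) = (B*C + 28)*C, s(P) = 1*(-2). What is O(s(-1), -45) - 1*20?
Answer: -256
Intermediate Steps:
s(P) = -2
O(C, B) = C*(28 + B*C) (O(C, B) = (28 + B*C)*C = C*(28 + B*C))
O(s(-1), -45) - 1*20 = -2*(28 - 45*(-2)) - 1*20 = -2*(28 + 90) - 20 = -2*118 - 20 = -236 - 20 = -256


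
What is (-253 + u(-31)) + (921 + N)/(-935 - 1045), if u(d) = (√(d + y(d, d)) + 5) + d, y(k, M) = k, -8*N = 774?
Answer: -737659/2640 + I*√62 ≈ -279.42 + 7.874*I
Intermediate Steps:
N = -387/4 (N = -⅛*774 = -387/4 ≈ -96.750)
u(d) = 5 + d + √2*√d (u(d) = (√(d + d) + 5) + d = (√(2*d) + 5) + d = (√2*√d + 5) + d = (5 + √2*√d) + d = 5 + d + √2*√d)
(-253 + u(-31)) + (921 + N)/(-935 - 1045) = (-253 + (5 - 31 + √2*√(-31))) + (921 - 387/4)/(-935 - 1045) = (-253 + (5 - 31 + √2*(I*√31))) + (3297/4)/(-1980) = (-253 + (5 - 31 + I*√62)) + (3297/4)*(-1/1980) = (-253 + (-26 + I*√62)) - 1099/2640 = (-279 + I*√62) - 1099/2640 = -737659/2640 + I*√62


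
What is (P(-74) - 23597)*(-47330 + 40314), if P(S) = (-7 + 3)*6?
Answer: 165724936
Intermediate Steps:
P(S) = -24 (P(S) = -4*6 = -24)
(P(-74) - 23597)*(-47330 + 40314) = (-24 - 23597)*(-47330 + 40314) = -23621*(-7016) = 165724936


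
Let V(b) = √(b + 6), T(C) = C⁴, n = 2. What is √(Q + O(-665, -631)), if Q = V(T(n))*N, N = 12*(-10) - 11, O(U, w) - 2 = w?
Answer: √(-629 - 131*√22) ≈ 35.263*I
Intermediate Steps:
O(U, w) = 2 + w
V(b) = √(6 + b)
N = -131 (N = -120 - 11 = -131)
Q = -131*√22 (Q = √(6 + 2⁴)*(-131) = √(6 + 16)*(-131) = √22*(-131) = -131*√22 ≈ -614.44)
√(Q + O(-665, -631)) = √(-131*√22 + (2 - 631)) = √(-131*√22 - 629) = √(-629 - 131*√22)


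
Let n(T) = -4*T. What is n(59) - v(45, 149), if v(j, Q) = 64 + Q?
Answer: -449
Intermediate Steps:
n(59) - v(45, 149) = -4*59 - (64 + 149) = -236 - 1*213 = -236 - 213 = -449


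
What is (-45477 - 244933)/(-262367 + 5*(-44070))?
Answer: 290410/482717 ≈ 0.60162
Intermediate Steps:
(-45477 - 244933)/(-262367 + 5*(-44070)) = -290410/(-262367 - 220350) = -290410/(-482717) = -290410*(-1/482717) = 290410/482717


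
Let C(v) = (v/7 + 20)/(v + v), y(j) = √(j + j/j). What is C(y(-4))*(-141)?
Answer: -141/14 + 470*I*√3 ≈ -10.071 + 814.06*I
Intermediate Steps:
y(j) = √(1 + j) (y(j) = √(j + 1) = √(1 + j))
C(v) = (20 + v/7)/(2*v) (C(v) = (v*(⅐) + 20)/((2*v)) = (v/7 + 20)*(1/(2*v)) = (20 + v/7)*(1/(2*v)) = (20 + v/7)/(2*v))
C(y(-4))*(-141) = ((140 + √(1 - 4))/(14*(√(1 - 4))))*(-141) = ((140 + √(-3))/(14*(√(-3))))*(-141) = ((140 + I*√3)/(14*((I*√3))))*(-141) = ((-I*√3/3)*(140 + I*√3)/14)*(-141) = -I*√3*(140 + I*√3)/42*(-141) = 47*I*√3*(140 + I*√3)/14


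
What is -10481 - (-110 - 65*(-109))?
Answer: -17456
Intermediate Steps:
-10481 - (-110 - 65*(-109)) = -10481 - (-110 + 7085) = -10481 - 1*6975 = -10481 - 6975 = -17456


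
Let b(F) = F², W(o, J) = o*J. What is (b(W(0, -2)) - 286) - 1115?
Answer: -1401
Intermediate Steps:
W(o, J) = J*o
(b(W(0, -2)) - 286) - 1115 = ((-2*0)² - 286) - 1115 = (0² - 286) - 1115 = (0 - 286) - 1115 = -286 - 1115 = -1401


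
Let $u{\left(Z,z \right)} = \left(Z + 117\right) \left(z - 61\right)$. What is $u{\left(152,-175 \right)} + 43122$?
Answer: $-20362$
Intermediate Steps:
$u{\left(Z,z \right)} = \left(-61 + z\right) \left(117 + Z\right)$ ($u{\left(Z,z \right)} = \left(117 + Z\right) \left(-61 + z\right) = \left(-61 + z\right) \left(117 + Z\right)$)
$u{\left(152,-175 \right)} + 43122 = \left(-7137 - 9272 + 117 \left(-175\right) + 152 \left(-175\right)\right) + 43122 = \left(-7137 - 9272 - 20475 - 26600\right) + 43122 = -63484 + 43122 = -20362$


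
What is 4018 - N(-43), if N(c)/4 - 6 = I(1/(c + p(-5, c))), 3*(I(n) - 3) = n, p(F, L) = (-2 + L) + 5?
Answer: 991522/249 ≈ 3982.0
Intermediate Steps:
p(F, L) = 3 + L
I(n) = 3 + n/3
N(c) = 36 + 4/(3*(3 + 2*c)) (N(c) = 24 + 4*(3 + 1/(3*(c + (3 + c)))) = 24 + 4*(3 + 1/(3*(3 + 2*c))) = 24 + (12 + 4/(3*(3 + 2*c))) = 36 + 4/(3*(3 + 2*c)))
4018 - N(-43) = 4018 - 8*(41 + 27*(-43))/(3*(3 + 2*(-43))) = 4018 - 8*(41 - 1161)/(3*(3 - 86)) = 4018 - 8*(-1120)/(3*(-83)) = 4018 - 8*(-1)*(-1120)/(3*83) = 4018 - 1*8960/249 = 4018 - 8960/249 = 991522/249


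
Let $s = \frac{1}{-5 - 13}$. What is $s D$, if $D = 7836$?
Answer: $- \frac{1306}{3} \approx -435.33$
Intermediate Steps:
$s = - \frac{1}{18}$ ($s = \frac{1}{-5 - 13} = \frac{1}{-18} = - \frac{1}{18} \approx -0.055556$)
$s D = \left(- \frac{1}{18}\right) 7836 = - \frac{1306}{3}$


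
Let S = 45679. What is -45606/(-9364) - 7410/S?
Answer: 1006924617/213869078 ≈ 4.7081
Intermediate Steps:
-45606/(-9364) - 7410/S = -45606/(-9364) - 7410/45679 = -45606*(-1/9364) - 7410*1/45679 = 22803/4682 - 7410/45679 = 1006924617/213869078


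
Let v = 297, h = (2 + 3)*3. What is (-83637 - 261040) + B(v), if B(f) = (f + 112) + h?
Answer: -344253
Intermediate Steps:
h = 15 (h = 5*3 = 15)
B(f) = 127 + f (B(f) = (f + 112) + 15 = (112 + f) + 15 = 127 + f)
(-83637 - 261040) + B(v) = (-83637 - 261040) + (127 + 297) = -344677 + 424 = -344253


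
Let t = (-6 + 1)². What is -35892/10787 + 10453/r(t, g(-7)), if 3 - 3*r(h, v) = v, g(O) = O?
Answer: 337910613/107870 ≈ 3132.6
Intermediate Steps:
t = 25 (t = (-5)² = 25)
r(h, v) = 1 - v/3
-35892/10787 + 10453/r(t, g(-7)) = -35892/10787 + 10453/(1 - ⅓*(-7)) = -35892*1/10787 + 10453/(1 + 7/3) = -35892/10787 + 10453/(10/3) = -35892/10787 + 10453*(3/10) = -35892/10787 + 31359/10 = 337910613/107870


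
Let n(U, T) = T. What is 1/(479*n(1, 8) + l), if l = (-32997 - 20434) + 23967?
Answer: -1/25632 ≈ -3.9014e-5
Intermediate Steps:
l = -29464 (l = -53431 + 23967 = -29464)
1/(479*n(1, 8) + l) = 1/(479*8 - 29464) = 1/(3832 - 29464) = 1/(-25632) = -1/25632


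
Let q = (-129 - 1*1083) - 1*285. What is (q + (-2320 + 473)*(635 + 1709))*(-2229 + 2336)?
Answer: -463402555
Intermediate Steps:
q = -1497 (q = (-129 - 1083) - 285 = -1212 - 285 = -1497)
(q + (-2320 + 473)*(635 + 1709))*(-2229 + 2336) = (-1497 + (-2320 + 473)*(635 + 1709))*(-2229 + 2336) = (-1497 - 1847*2344)*107 = (-1497 - 4329368)*107 = -4330865*107 = -463402555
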